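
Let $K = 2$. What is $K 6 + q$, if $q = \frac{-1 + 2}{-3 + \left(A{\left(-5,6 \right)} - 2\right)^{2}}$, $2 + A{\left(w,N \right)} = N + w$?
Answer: $\frac{73}{6} \approx 12.167$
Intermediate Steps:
$A{\left(w,N \right)} = -2 + N + w$ ($A{\left(w,N \right)} = -2 + \left(N + w\right) = -2 + N + w$)
$q = \frac{1}{6}$ ($q = \frac{-1 + 2}{-3 + \left(\left(-2 + 6 - 5\right) - 2\right)^{2}} = 1 \frac{1}{-3 + \left(-1 - 2\right)^{2}} = 1 \frac{1}{-3 + \left(-3\right)^{2}} = 1 \frac{1}{-3 + 9} = 1 \cdot \frac{1}{6} = \frac{1}{6} \approx 0.16667$)
$K 6 + q = 2 \cdot 6 + \frac{1}{6} = 12 + \frac{1}{6} = \frac{73}{6}$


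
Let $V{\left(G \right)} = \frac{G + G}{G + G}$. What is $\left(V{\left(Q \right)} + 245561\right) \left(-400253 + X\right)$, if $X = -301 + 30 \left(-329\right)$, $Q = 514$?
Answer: $-100784538288$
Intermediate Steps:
$V{\left(G \right)} = 1$ ($V{\left(G \right)} = \frac{2 G}{2 G} = 2 G \frac{1}{2 G} = 1$)
$X = -10171$ ($X = -301 - 9870 = -10171$)
$\left(V{\left(Q \right)} + 245561\right) \left(-400253 + X\right) = \left(1 + 245561\right) \left(-400253 - 10171\right) = 245562 \left(-410424\right) = -100784538288$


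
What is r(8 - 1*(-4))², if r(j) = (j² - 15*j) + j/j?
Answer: 1225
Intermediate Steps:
r(j) = 1 + j² - 15*j (r(j) = (j² - 15*j) + 1 = 1 + j² - 15*j)
r(8 - 1*(-4))² = (1 + (8 - 1*(-4))² - 15*(8 - 1*(-4)))² = (1 + (8 + 4)² - 15*(8 + 4))² = (1 + 12² - 15*12)² = (1 + 144 - 180)² = (-35)² = 1225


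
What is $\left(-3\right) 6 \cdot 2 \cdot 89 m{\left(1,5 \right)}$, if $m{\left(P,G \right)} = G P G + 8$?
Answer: $-105732$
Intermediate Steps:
$m{\left(P,G \right)} = 8 + P G^{2}$ ($m{\left(P,G \right)} = P G^{2} + 8 = 8 + P G^{2}$)
$\left(-3\right) 6 \cdot 2 \cdot 89 m{\left(1,5 \right)} = \left(-3\right) 6 \cdot 2 \cdot 89 \left(8 + 1 \cdot 5^{2}\right) = \left(-18\right) 2 \cdot 89 \left(8 + 1 \cdot 25\right) = \left(-36\right) 89 \left(8 + 25\right) = \left(-3204\right) 33 = -105732$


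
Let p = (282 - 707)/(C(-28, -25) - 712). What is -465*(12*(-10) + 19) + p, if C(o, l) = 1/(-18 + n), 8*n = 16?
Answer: 535079045/11393 ≈ 46966.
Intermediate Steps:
n = 2 (n = (⅛)*16 = 2)
C(o, l) = -1/16 (C(o, l) = 1/(-18 + 2) = 1/(-16) = -1/16)
p = 6800/11393 (p = (282 - 707)/(-1/16 - 712) = -425/(-11393/16) = -425*(-16/11393) = 6800/11393 ≈ 0.59686)
-465*(12*(-10) + 19) + p = -465*(12*(-10) + 19) + 6800/11393 = -465*(-120 + 19) + 6800/11393 = -465*(-101) + 6800/11393 = 46965 + 6800/11393 = 535079045/11393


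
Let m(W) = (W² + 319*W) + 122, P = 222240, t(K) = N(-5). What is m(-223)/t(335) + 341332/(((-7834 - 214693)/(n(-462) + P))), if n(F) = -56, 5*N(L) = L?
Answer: -71101799366/222527 ≈ -3.1952e+5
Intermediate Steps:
N(L) = L/5
t(K) = -1 (t(K) = (⅕)*(-5) = -1)
m(W) = 122 + W² + 319*W
m(-223)/t(335) + 341332/(((-7834 - 214693)/(n(-462) + P))) = (122 + (-223)² + 319*(-223))/(-1) + 341332/(((-7834 - 214693)/(-56 + 222240))) = (122 + 49729 - 71137)*(-1) + 341332/((-222527/222184)) = -21286*(-1) + 341332/((-222527*1/222184)) = 21286 + 341332/(-222527/222184) = 21286 + 341332*(-222184/222527) = 21286 - 75838509088/222527 = -71101799366/222527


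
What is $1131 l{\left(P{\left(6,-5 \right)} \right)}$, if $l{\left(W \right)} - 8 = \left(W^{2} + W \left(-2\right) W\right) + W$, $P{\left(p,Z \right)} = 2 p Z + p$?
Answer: $-3350022$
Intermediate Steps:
$P{\left(p,Z \right)} = p + 2 Z p$ ($P{\left(p,Z \right)} = 2 Z p + p = p + 2 Z p$)
$l{\left(W \right)} = 8 + W - W^{2}$ ($l{\left(W \right)} = 8 + \left(\left(W^{2} + W \left(-2\right) W\right) + W\right) = 8 + \left(\left(W^{2} + - 2 W W\right) + W\right) = 8 + \left(\left(W^{2} - 2 W^{2}\right) + W\right) = 8 - \left(W^{2} - W\right) = 8 + W - W^{2}$)
$1131 l{\left(P{\left(6,-5 \right)} \right)} = 1131 \left(8 + 6 \left(1 + 2 \left(-5\right)\right) - \left(6 \left(1 + 2 \left(-5\right)\right)\right)^{2}\right) = 1131 \left(8 + 6 \left(1 - 10\right) - \left(6 \left(1 - 10\right)\right)^{2}\right) = 1131 \left(8 + 6 \left(-9\right) - \left(6 \left(-9\right)\right)^{2}\right) = 1131 \left(8 - 54 - \left(-54\right)^{2}\right) = 1131 \left(8 - 54 - 2916\right) = 1131 \left(-2962\right) = -3350022$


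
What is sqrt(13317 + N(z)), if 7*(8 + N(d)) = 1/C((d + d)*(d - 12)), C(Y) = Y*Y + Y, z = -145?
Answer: sqrt(311392876962192473423990)/4837061670 ≈ 115.36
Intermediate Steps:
C(Y) = Y + Y**2 (C(Y) = Y**2 + Y = Y + Y**2)
N(d) = -8 + 1/(14*d*(1 + 2*d*(-12 + d))*(-12 + d)) (N(d) = -8 + 1/(7*((((d + d)*(d - 12))*(1 + (d + d)*(d - 12))))) = -8 + 1/(7*((((2*d)*(-12 + d))*(1 + (2*d)*(-12 + d))))) = -8 + 1/(7*(((2*d*(-12 + d))*(1 + 2*d*(-12 + d))))) = -8 + 1/(7*((2*d*(1 + 2*d*(-12 + d))*(-12 + d)))) = -8 + (1/(2*d*(1 + 2*d*(-12 + d))*(-12 + d)))/7 = -8 + 1/(14*d*(1 + 2*d*(-12 + d))*(-12 + d)))
sqrt(13317 + N(z)) = sqrt(13317 + (1/14)*(1 - 112*(-145)*(-12 - 145)*(1 - 24*(-145) + 2*(-145)**2))/(-145*(-12 - 145)*(1 - 24*(-145) + 2*(-145)**2))) = sqrt(13317 + (1/14)*(-1/145)*(1 - 112*(-145)*(-157)*(1 + 3480 + 2*21025))/(-157*(1 + 3480 + 2*21025))) = sqrt(13317 + (1/14)*(-1/145)*(-1/157)*(1 - 112*(-145)*(-157)*(1 + 3480 + 42050))/(1 + 3480 + 42050)) = sqrt(13317 + (1/14)*(-1/145)*(-1/157)*(1 - 112*(-145)*(-157)*45531)/45531) = sqrt(13317 + (1/14)*(-1/145)*(-1/157)*(1/45531)*(1 - 116089480080)) = sqrt(13317 + (1/14)*(-1/145)*(-1/157)*(1/45531)*(-116089480079)) = sqrt(13317 - 116089480079/14511185010) = sqrt(193129361298091/14511185010) = sqrt(311392876962192473423990)/4837061670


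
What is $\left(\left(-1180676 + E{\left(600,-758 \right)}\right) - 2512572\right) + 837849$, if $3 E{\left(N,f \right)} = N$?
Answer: $-2855199$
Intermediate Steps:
$E{\left(N,f \right)} = \frac{N}{3}$
$\left(\left(-1180676 + E{\left(600,-758 \right)}\right) - 2512572\right) + 837849 = \left(\left(-1180676 + \frac{1}{3} \cdot 600\right) - 2512572\right) + 837849 = \left(\left(-1180676 + 200\right) - 2512572\right) + 837849 = \left(-1180476 - 2512572\right) + 837849 = -3693048 + 837849 = -2855199$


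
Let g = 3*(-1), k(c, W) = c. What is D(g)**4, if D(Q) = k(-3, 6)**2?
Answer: 6561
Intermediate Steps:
g = -3
D(Q) = 9 (D(Q) = (-3)**2 = 9)
D(g)**4 = 9**4 = 6561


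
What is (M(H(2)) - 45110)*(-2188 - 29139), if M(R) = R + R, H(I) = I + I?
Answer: 1412910354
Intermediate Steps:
H(I) = 2*I
M(R) = 2*R
(M(H(2)) - 45110)*(-2188 - 29139) = (2*(2*2) - 45110)*(-2188 - 29139) = (2*4 - 45110)*(-31327) = (8 - 45110)*(-31327) = -45102*(-31327) = 1412910354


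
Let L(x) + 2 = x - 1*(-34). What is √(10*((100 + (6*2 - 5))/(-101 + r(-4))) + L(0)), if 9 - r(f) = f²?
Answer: √7158/18 ≈ 4.7003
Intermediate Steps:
r(f) = 9 - f²
L(x) = 32 + x (L(x) = -2 + (x - 1*(-34)) = -2 + (x + 34) = -2 + (34 + x) = 32 + x)
√(10*((100 + (6*2 - 5))/(-101 + r(-4))) + L(0)) = √(10*((100 + (6*2 - 5))/(-101 + (9 - 1*(-4)²))) + (32 + 0)) = √(10*((100 + (12 - 5))/(-101 + (9 - 1*16))) + 32) = √(10*((100 + 7)/(-101 + (9 - 16))) + 32) = √(10*(107/(-101 - 7)) + 32) = √(10*(107/(-108)) + 32) = √(10*(107*(-1/108)) + 32) = √(10*(-107/108) + 32) = √(-535/54 + 32) = √(1193/54) = √7158/18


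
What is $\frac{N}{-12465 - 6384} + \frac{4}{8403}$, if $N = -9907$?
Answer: $\frac{9258213}{17598683} \approx 0.52607$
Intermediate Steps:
$\frac{N}{-12465 - 6384} + \frac{4}{8403} = - \frac{9907}{-12465 - 6384} + \frac{4}{8403} = - \frac{9907}{-18849} + 4 \cdot \frac{1}{8403} = \left(-9907\right) \left(- \frac{1}{18849}\right) + \frac{4}{8403} = \frac{9907}{18849} + \frac{4}{8403} = \frac{9258213}{17598683}$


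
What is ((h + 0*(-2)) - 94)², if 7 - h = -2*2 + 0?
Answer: 6889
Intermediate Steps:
h = 11 (h = 7 - (-2*2 + 0) = 7 - (-4 + 0) = 7 - 1*(-4) = 7 + 4 = 11)
((h + 0*(-2)) - 94)² = ((11 + 0*(-2)) - 94)² = ((11 + 0) - 94)² = (11 - 94)² = (-83)² = 6889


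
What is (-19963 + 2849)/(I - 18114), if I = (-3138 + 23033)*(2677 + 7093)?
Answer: -8557/97178018 ≈ -8.8055e-5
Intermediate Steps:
I = 194374150 (I = 19895*9770 = 194374150)
(-19963 + 2849)/(I - 18114) = (-19963 + 2849)/(194374150 - 18114) = -17114/194356036 = -17114*1/194356036 = -8557/97178018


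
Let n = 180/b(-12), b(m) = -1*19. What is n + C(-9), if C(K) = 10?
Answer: 10/19 ≈ 0.52632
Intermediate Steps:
b(m) = -19
n = -180/19 (n = 180/(-19) = 180*(-1/19) = -180/19 ≈ -9.4737)
n + C(-9) = -180/19 + 10 = 10/19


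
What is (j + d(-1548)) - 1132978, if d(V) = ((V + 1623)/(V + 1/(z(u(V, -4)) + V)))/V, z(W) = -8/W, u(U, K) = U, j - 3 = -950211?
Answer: -498424478632926307/239260670262 ≈ -2.0832e+6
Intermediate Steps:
j = -950208 (j = 3 - 950211 = -950208)
d(V) = (1623 + V)/(V*(V + 1/(V - 8/V))) (d(V) = ((V + 1623)/(V + 1/(-8/V + V)))/V = ((1623 + V)/(V + 1/(V - 8/V)))/V = (1623 + V)/(V*(V + 1/(V - 8/V))))
(j + d(-1548)) - 1132978 = (-950208 + (-12984 - 1548*(-8 + (-1548)² + 1623*(-1548)))/((-1548)²*(-7 + (-1548)²))) - 1132978 = (-950208 + (-12984 - 1548*(-8 + 2396304 - 2512404))/(2396304*(-7 + 2396304))) - 1132978 = (-950208 + (1/2396304)*(-12984 - 1548*(-116108))/2396297) - 1132978 = (-950208 + (1/2396304)*(1/2396297)*(-12984 + 179735184)) - 1132978 = (-950208 + (1/2396304)*(1/2396297)*179722200) - 1132978 = (-950208 + 7488425/239260670262) - 1132978 = -227347402960826071/239260670262 - 1132978 = -498424478632926307/239260670262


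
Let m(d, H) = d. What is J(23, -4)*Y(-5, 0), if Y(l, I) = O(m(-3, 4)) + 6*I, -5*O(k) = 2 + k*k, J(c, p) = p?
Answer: 44/5 ≈ 8.8000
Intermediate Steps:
O(k) = -⅖ - k²/5 (O(k) = -(2 + k*k)/5 = -(2 + k²)/5 = -⅖ - k²/5)
Y(l, I) = -11/5 + 6*I (Y(l, I) = (-⅖ - ⅕*(-3)²) + 6*I = (-⅖ - ⅕*9) + 6*I = (-⅖ - 9/5) + 6*I = -11/5 + 6*I)
J(23, -4)*Y(-5, 0) = -4*(-11/5 + 6*0) = -4*(-11/5 + 0) = -4*(-11/5) = 44/5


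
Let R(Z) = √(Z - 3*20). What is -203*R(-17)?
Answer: -203*I*√77 ≈ -1781.3*I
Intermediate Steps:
R(Z) = √(-60 + Z) (R(Z) = √(Z - 60) = √(-60 + Z))
-203*R(-17) = -203*√(-60 - 17) = -203*I*√77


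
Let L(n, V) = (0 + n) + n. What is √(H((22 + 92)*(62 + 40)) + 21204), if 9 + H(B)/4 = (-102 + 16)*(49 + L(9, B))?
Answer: 2*I*√470 ≈ 43.359*I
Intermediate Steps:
L(n, V) = 2*n (L(n, V) = n + n = 2*n)
H(B) = -23084 (H(B) = -36 + 4*((-102 + 16)*(49 + 2*9)) = -36 + 4*(-86*(49 + 18)) = -36 + 4*(-86*67) = -36 + 4*(-5762) = -36 - 23048 = -23084)
√(H((22 + 92)*(62 + 40)) + 21204) = √(-23084 + 21204) = √(-1880) = 2*I*√470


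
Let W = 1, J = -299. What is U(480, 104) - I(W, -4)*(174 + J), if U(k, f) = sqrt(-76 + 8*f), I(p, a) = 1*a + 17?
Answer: 1625 + 6*sqrt(21) ≈ 1652.5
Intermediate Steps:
I(p, a) = 17 + a (I(p, a) = a + 17 = 17 + a)
U(480, 104) - I(W, -4)*(174 + J) = 2*sqrt(-19 + 2*104) - (17 - 4)*(174 - 299) = 2*sqrt(-19 + 208) - 13*(-125) = 2*sqrt(189) - 1*(-1625) = 2*(3*sqrt(21)) + 1625 = 6*sqrt(21) + 1625 = 1625 + 6*sqrt(21)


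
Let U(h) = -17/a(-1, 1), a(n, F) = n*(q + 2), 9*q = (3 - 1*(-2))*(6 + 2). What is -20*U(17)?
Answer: -1530/29 ≈ -52.759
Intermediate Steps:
q = 40/9 (q = ((3 - 1*(-2))*(6 + 2))/9 = ((3 + 2)*8)/9 = (5*8)/9 = (⅑)*40 = 40/9 ≈ 4.4444)
a(n, F) = 58*n/9 (a(n, F) = n*(40/9 + 2) = n*(58/9) = 58*n/9)
U(h) = 153/58 (U(h) = -17/((58/9)*(-1)) = -17/(-58/9) = -17*(-9/58) = 153/58)
-20*U(17) = -20*153/58 = -1530/29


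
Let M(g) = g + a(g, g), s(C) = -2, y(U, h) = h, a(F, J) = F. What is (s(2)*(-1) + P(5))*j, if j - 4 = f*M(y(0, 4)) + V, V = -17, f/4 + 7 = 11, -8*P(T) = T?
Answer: 1265/8 ≈ 158.13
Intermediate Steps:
P(T) = -T/8
f = 16 (f = -28 + 4*11 = -28 + 44 = 16)
M(g) = 2*g (M(g) = g + g = 2*g)
j = 115 (j = 4 + (16*(2*4) - 17) = 4 + (16*8 - 17) = 4 + (128 - 17) = 4 + 111 = 115)
(s(2)*(-1) + P(5))*j = (-2*(-1) - 1/8*5)*115 = (2 - 5/8)*115 = (11/8)*115 = 1265/8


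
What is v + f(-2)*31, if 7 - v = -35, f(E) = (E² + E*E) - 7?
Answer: 73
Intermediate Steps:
f(E) = -7 + 2*E² (f(E) = (E² + E²) - 7 = 2*E² - 7 = -7 + 2*E²)
v = 42 (v = 7 - 1*(-35) = 7 + 35 = 42)
v + f(-2)*31 = 42 + (-7 + 2*(-2)²)*31 = 42 + (-7 + 2*4)*31 = 42 + (-7 + 8)*31 = 42 + 1*31 = 42 + 31 = 73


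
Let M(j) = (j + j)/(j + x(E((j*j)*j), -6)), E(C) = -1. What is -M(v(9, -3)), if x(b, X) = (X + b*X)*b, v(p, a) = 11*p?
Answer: -2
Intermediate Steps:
x(b, X) = b*(X + X*b) (x(b, X) = (X + X*b)*b = b*(X + X*b))
M(j) = 2 (M(j) = (j + j)/(j - 6*(-1)*(1 - 1)) = (2*j)/(j - 6*(-1)*0) = (2*j)/(j + 0) = (2*j)/j = 2)
-M(v(9, -3)) = -1*2 = -2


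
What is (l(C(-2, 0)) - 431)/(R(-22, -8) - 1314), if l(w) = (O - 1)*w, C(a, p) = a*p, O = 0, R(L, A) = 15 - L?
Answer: 431/1277 ≈ 0.33751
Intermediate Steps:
l(w) = -w (l(w) = (0 - 1)*w = -w)
(l(C(-2, 0)) - 431)/(R(-22, -8) - 1314) = (-(-2)*0 - 431)/((15 - 1*(-22)) - 1314) = (-1*0 - 431)/((15 + 22) - 1314) = (0 - 431)/(37 - 1314) = -431/(-1277) = -431*(-1/1277) = 431/1277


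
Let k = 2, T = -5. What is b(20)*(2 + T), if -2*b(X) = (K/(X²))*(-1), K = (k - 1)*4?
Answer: -3/200 ≈ -0.015000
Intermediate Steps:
K = 4 (K = (2 - 1)*4 = 1*4 = 4)
b(X) = 2/X² (b(X) = -4/(X²)*(-1)/2 = -4/X²*(-1)/2 = -(-2)/X² = 2/X²)
b(20)*(2 + T) = (2/20²)*(2 - 5) = (2*(1/400))*(-3) = (1/200)*(-3) = -3/200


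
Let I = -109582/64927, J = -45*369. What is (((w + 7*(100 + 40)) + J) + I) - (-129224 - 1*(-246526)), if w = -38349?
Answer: -11120546434/64927 ≈ -1.7128e+5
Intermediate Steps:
J = -16605
I = -109582/64927 (I = -109582*1/64927 = -109582/64927 ≈ -1.6878)
(((w + 7*(100 + 40)) + J) + I) - (-129224 - 1*(-246526)) = (((-38349 + 7*(100 + 40)) - 16605) - 109582/64927) - (-129224 - 1*(-246526)) = (((-38349 + 7*140) - 16605) - 109582/64927) - (-129224 + 246526) = (((-38349 + 980) - 16605) - 109582/64927) - 1*117302 = ((-37369 - 16605) - 109582/64927) - 117302 = (-53974 - 109582/64927) - 117302 = -3504479480/64927 - 117302 = -11120546434/64927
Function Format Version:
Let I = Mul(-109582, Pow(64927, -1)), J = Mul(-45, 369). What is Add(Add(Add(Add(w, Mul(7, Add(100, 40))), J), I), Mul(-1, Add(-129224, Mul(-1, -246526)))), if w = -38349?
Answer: Rational(-11120546434, 64927) ≈ -1.7128e+5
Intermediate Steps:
J = -16605
I = Rational(-109582, 64927) (I = Mul(-109582, Rational(1, 64927)) = Rational(-109582, 64927) ≈ -1.6878)
Add(Add(Add(Add(w, Mul(7, Add(100, 40))), J), I), Mul(-1, Add(-129224, Mul(-1, -246526)))) = Add(Add(Add(Add(-38349, Mul(7, Add(100, 40))), -16605), Rational(-109582, 64927)), Mul(-1, Add(-129224, Mul(-1, -246526)))) = Add(Add(Add(Add(-38349, Mul(7, 140)), -16605), Rational(-109582, 64927)), Mul(-1, Add(-129224, 246526))) = Add(Add(Add(Add(-38349, 980), -16605), Rational(-109582, 64927)), Mul(-1, 117302)) = Add(Add(Add(-37369, -16605), Rational(-109582, 64927)), -117302) = Add(Add(-53974, Rational(-109582, 64927)), -117302) = Add(Rational(-3504479480, 64927), -117302) = Rational(-11120546434, 64927)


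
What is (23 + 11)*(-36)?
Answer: -1224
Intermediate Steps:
(23 + 11)*(-36) = 34*(-36) = -1224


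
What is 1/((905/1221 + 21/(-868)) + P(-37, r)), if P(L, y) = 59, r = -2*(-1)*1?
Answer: 151404/9041393 ≈ 0.016746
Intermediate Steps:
r = 2 (r = 2*1 = 2)
1/((905/1221 + 21/(-868)) + P(-37, r)) = 1/((905/1221 + 21/(-868)) + 59) = 1/((905*(1/1221) + 21*(-1/868)) + 59) = 1/((905/1221 - 3/124) + 59) = 1/(108557/151404 + 59) = 1/(9041393/151404) = 151404/9041393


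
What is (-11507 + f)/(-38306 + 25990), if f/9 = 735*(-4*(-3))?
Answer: -67873/12316 ≈ -5.5110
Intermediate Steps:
f = 79380 (f = 9*(735*(-4*(-3))) = 9*(735*12) = 9*8820 = 79380)
(-11507 + f)/(-38306 + 25990) = (-11507 + 79380)/(-38306 + 25990) = 67873/(-12316) = 67873*(-1/12316) = -67873/12316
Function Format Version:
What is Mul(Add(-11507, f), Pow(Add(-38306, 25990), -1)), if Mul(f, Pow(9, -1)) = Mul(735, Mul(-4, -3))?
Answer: Rational(-67873, 12316) ≈ -5.5110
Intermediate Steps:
f = 79380 (f = Mul(9, Mul(735, Mul(-4, -3))) = Mul(9, Mul(735, 12)) = Mul(9, 8820) = 79380)
Mul(Add(-11507, f), Pow(Add(-38306, 25990), -1)) = Mul(Add(-11507, 79380), Pow(Add(-38306, 25990), -1)) = Mul(67873, Pow(-12316, -1)) = Mul(67873, Rational(-1, 12316)) = Rational(-67873, 12316)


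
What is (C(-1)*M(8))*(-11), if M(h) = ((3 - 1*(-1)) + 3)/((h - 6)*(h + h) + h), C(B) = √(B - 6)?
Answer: -77*I*√7/40 ≈ -5.0931*I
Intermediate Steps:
C(B) = √(-6 + B)
M(h) = 7/(h + 2*h*(-6 + h)) (M(h) = ((3 + 1) + 3)/((-6 + h)*(2*h) + h) = (4 + 3)/(2*h*(-6 + h) + h) = 7/(h + 2*h*(-6 + h)))
(C(-1)*M(8))*(-11) = (√(-6 - 1)*(7/(8*(-11 + 2*8))))*(-11) = (√(-7)*(7*(⅛)/(-11 + 16)))*(-11) = ((I*√7)*(7*(⅛)/5))*(-11) = ((I*√7)*(7*(⅛)*(⅕)))*(-11) = ((I*√7)*(7/40))*(-11) = (7*I*√7/40)*(-11) = -77*I*√7/40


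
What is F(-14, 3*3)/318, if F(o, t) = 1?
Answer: 1/318 ≈ 0.0031447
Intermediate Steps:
F(-14, 3*3)/318 = 1/318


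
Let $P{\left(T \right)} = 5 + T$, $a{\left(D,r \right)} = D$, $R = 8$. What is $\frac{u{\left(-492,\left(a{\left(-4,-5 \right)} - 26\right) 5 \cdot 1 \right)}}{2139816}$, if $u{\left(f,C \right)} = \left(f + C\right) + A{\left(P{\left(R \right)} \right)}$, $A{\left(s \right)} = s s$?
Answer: $- \frac{473}{2139816} \approx -0.00022105$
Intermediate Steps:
$A{\left(s \right)} = s^{2}$
$u{\left(f,C \right)} = 169 + C + f$ ($u{\left(f,C \right)} = \left(f + C\right) + \left(5 + 8\right)^{2} = \left(C + f\right) + 13^{2} = \left(C + f\right) + 169 = 169 + C + f$)
$\frac{u{\left(-492,\left(a{\left(-4,-5 \right)} - 26\right) 5 \cdot 1 \right)}}{2139816} = \frac{169 + \left(-4 - 26\right) 5 \cdot 1 - 492}{2139816} = \left(169 - 150 - 492\right) \frac{1}{2139816} = \left(-473\right) \frac{1}{2139816} = - \frac{473}{2139816}$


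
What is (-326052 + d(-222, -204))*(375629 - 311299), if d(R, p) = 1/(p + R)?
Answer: -4467659091245/213 ≈ -2.0975e+10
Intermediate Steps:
d(R, p) = 1/(R + p)
(-326052 + d(-222, -204))*(375629 - 311299) = (-326052 + 1/(-222 - 204))*(375629 - 311299) = (-326052 + 1/(-426))*64330 = (-326052 - 1/426)*64330 = -138898153/426*64330 = -4467659091245/213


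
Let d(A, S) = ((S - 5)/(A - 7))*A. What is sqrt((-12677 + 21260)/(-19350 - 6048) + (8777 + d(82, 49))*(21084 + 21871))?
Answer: sqrt(679250901091166130)/42330 ≈ 19470.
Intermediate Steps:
d(A, S) = A*(-5 + S)/(-7 + A) (d(A, S) = ((-5 + S)/(-7 + A))*A = A*(-5 + S)/(-7 + A))
sqrt((-12677 + 21260)/(-19350 - 6048) + (8777 + d(82, 49))*(21084 + 21871)) = sqrt((-12677 + 21260)/(-19350 - 6048) + (8777 + 82*(-5 + 49)/(-7 + 82))*(21084 + 21871)) = sqrt(8583/(-25398) + (8777 + 82*44/75)*42955) = sqrt(8583*(-1/25398) + (8777 + 82*(1/75)*44)*42955) = sqrt(-2861/8466 + (8777 + 3608/75)*42955) = sqrt(-2861/8466 + (661883/75)*42955) = sqrt(-2861/8466 + 5686236853/15) = sqrt(16046560384861/42330) = sqrt(679250901091166130)/42330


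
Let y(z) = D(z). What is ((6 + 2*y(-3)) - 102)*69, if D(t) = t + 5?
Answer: -6348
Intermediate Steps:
D(t) = 5 + t
y(z) = 5 + z
((6 + 2*y(-3)) - 102)*69 = ((6 + 2*(5 - 3)) - 102)*69 = ((6 + 2*2) - 102)*69 = ((6 + 4) - 102)*69 = (10 - 102)*69 = -92*69 = -6348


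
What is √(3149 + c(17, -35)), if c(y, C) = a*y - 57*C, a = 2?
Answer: √5178 ≈ 71.958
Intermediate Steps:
c(y, C) = -57*C + 2*y (c(y, C) = 2*y - 57*C = -57*C + 2*y)
√(3149 + c(17, -35)) = √(3149 + (-57*(-35) + 2*17)) = √(3149 + (1995 + 34)) = √(3149 + 2029) = √5178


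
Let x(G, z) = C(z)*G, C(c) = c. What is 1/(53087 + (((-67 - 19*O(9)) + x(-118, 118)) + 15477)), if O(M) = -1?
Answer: 1/54592 ≈ 1.8318e-5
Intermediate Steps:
x(G, z) = G*z (x(G, z) = z*G = G*z)
1/(53087 + (((-67 - 19*O(9)) + x(-118, 118)) + 15477)) = 1/(53087 + (((-67 - 19*(-1)) - 118*118) + 15477)) = 1/(53087 + (((-67 + 19) - 13924) + 15477)) = 1/(53087 + ((-48 - 13924) + 15477)) = 1/(53087 + (-13972 + 15477)) = 1/(53087 + 1505) = 1/54592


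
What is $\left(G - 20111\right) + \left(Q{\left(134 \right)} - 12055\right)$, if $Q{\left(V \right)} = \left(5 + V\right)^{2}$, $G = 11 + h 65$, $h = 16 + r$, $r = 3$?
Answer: $-11599$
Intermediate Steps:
$h = 19$ ($h = 16 + 3 = 19$)
$G = 1246$ ($G = 11 + 19 \cdot 65 = 11 + 1235 = 1246$)
$\left(G - 20111\right) + \left(Q{\left(134 \right)} - 12055\right) = \left(1246 - 20111\right) + \left(\left(5 + 134\right)^{2} - 12055\right) = \left(1246 - 20111\right) - \left(12055 - 139^{2}\right) = -18865 + \left(19321 - 12055\right) = -18865 + 7266 = -11599$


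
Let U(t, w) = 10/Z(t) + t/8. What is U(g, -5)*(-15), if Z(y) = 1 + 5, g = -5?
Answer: -125/8 ≈ -15.625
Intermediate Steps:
Z(y) = 6
U(t, w) = 5/3 + t/8 (U(t, w) = 10/6 + t/8 = 10*(⅙) + t*(⅛) = 5/3 + t/8)
U(g, -5)*(-15) = (5/3 + (⅛)*(-5))*(-15) = (5/3 - 5/8)*(-15) = (25/24)*(-15) = -125/8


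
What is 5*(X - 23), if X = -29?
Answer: -260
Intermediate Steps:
5*(X - 23) = 5*(-29 - 23) = 5*(-52) = -260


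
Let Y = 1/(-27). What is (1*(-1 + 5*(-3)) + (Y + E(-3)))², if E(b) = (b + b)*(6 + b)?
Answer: 844561/729 ≈ 1158.5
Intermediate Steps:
Y = -1/27 ≈ -0.037037
E(b) = 2*b*(6 + b) (E(b) = (2*b)*(6 + b) = 2*b*(6 + b))
(1*(-1 + 5*(-3)) + (Y + E(-3)))² = (1*(-1 + 5*(-3)) + (-1/27 + 2*(-3)*(6 - 3)))² = (1*(-1 - 15) + (-1/27 + 2*(-3)*3))² = (1*(-16) + (-1/27 - 18))² = (-16 - 487/27)² = (-919/27)² = 844561/729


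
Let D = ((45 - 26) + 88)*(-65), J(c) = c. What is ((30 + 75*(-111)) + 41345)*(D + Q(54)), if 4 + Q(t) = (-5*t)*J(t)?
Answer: -711863950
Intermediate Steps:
D = -6955 (D = (19 + 88)*(-65) = 107*(-65) = -6955)
Q(t) = -4 - 5*t² (Q(t) = -4 + (-5*t)*t = -4 - 5*t²)
((30 + 75*(-111)) + 41345)*(D + Q(54)) = ((30 + 75*(-111)) + 41345)*(-6955 + (-4 - 5*54²)) = ((30 - 8325) + 41345)*(-6955 + (-4 - 5*2916)) = (-8295 + 41345)*(-6955 + (-4 - 14580)) = 33050*(-6955 - 14584) = 33050*(-21539) = -711863950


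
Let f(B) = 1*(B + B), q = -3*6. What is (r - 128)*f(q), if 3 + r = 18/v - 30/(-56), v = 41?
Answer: 1343421/287 ≈ 4680.9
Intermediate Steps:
q = -18
r = -2325/1148 (r = -3 + (18/41 - 30/(-56)) = -3 + (18*(1/41) - 30*(-1/56)) = -3 + (18/41 + 15/28) = -3 + 1119/1148 = -2325/1148 ≈ -2.0253)
f(B) = 2*B (f(B) = 1*(2*B) = 2*B)
(r - 128)*f(q) = (-2325/1148 - 128)*(2*(-18)) = -149269/1148*(-36) = 1343421/287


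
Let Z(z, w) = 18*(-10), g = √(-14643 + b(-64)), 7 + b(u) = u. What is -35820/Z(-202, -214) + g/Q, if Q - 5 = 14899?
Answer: 199 + I*√14714/14904 ≈ 199.0 + 0.0081388*I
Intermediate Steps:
Q = 14904 (Q = 5 + 14899 = 14904)
b(u) = -7 + u
g = I*√14714 (g = √(-14643 + (-7 - 64)) = √(-14643 - 71) = √(-14714) = I*√14714 ≈ 121.3*I)
Z(z, w) = -180
-35820/Z(-202, -214) + g/Q = -35820/(-180) + (I*√14714)/14904 = -35820*(-1/180) + (I*√14714)*(1/14904) = 199 + I*√14714/14904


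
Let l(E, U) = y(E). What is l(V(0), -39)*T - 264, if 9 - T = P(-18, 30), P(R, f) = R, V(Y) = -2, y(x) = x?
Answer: -318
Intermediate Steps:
l(E, U) = E
T = 27 (T = 9 - 1*(-18) = 9 + 18 = 27)
l(V(0), -39)*T - 264 = -2*27 - 264 = -54 - 264 = -318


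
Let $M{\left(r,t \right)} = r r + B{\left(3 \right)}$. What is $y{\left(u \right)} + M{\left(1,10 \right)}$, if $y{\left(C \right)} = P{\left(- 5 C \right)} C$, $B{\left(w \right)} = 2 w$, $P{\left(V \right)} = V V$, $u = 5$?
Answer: $3132$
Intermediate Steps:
$P{\left(V \right)} = V^{2}$
$y{\left(C \right)} = 25 C^{3}$ ($y{\left(C \right)} = \left(- 5 C\right)^{2} C = 25 C^{2} C = 25 C^{3}$)
$M{\left(r,t \right)} = 6 + r^{2}$ ($M{\left(r,t \right)} = r r + 2 \cdot 3 = r^{2} + 6 = 6 + r^{2}$)
$y{\left(u \right)} + M{\left(1,10 \right)} = 25 \cdot 5^{3} + \left(6 + 1^{2}\right) = 25 \cdot 125 + \left(6 + 1\right) = 3125 + 7 = 3132$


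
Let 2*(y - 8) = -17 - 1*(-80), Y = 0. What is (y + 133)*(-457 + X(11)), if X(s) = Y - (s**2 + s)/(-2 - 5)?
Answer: -1058115/14 ≈ -75580.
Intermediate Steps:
X(s) = s/7 + s**2/7 (X(s) = 0 - (s**2 + s)/(-2 - 5) = 0 - (s + s**2)/(-7) = 0 - (s + s**2)*(-1)/7 = 0 - (-s/7 - s**2/7) = 0 + (s/7 + s**2/7) = s/7 + s**2/7)
y = 79/2 (y = 8 + (-17 - 1*(-80))/2 = 8 + (-17 + 80)/2 = 8 + (1/2)*63 = 8 + 63/2 = 79/2 ≈ 39.500)
(y + 133)*(-457 + X(11)) = (79/2 + 133)*(-457 + (1/7)*11*(1 + 11)) = 345*(-457 + (1/7)*11*12)/2 = 345*(-457 + 132/7)/2 = (345/2)*(-3067/7) = -1058115/14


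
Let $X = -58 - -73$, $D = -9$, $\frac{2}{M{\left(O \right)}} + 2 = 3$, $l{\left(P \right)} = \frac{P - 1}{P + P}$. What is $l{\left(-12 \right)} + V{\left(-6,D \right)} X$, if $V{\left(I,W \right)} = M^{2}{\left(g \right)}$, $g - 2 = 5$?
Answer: $\frac{1453}{24} \approx 60.542$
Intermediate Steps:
$g = 7$ ($g = 2 + 5 = 7$)
$l{\left(P \right)} = \frac{-1 + P}{2 P}$
$M{\left(O \right)} = 2$ ($M{\left(O \right)} = \frac{2}{-2 + 3} = \frac{2}{1} = 2 \cdot 1 = 2$)
$V{\left(I,W \right)} = 4$ ($V{\left(I,W \right)} = 2^{2} = 4$)
$X = 15$ ($X = -58 + 73 = 15$)
$l{\left(-12 \right)} + V{\left(-6,D \right)} X = \frac{-1 - 12}{2 \left(-12\right)} + 4 \cdot 15 = \frac{1}{2} \left(- \frac{1}{12}\right) \left(-13\right) + 60 = \frac{13}{24} + 60 = \frac{1453}{24}$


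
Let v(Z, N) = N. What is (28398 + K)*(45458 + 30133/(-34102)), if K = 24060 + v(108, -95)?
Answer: 81172001141629/34102 ≈ 2.3803e+9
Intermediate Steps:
K = 23965 (K = 24060 - 95 = 23965)
(28398 + K)*(45458 + 30133/(-34102)) = (28398 + 23965)*(45458 + 30133/(-34102)) = 52363*(45458 + 30133*(-1/34102)) = 52363*(45458 - 30133/34102) = 52363*(1550178583/34102) = 81172001141629/34102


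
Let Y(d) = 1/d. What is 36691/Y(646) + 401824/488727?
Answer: 11583996404446/488727 ≈ 2.3702e+7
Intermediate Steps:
36691/Y(646) + 401824/488727 = 36691/(1/646) + 401824/488727 = 36691/(1/646) + 401824*(1/488727) = 36691*646 + 401824/488727 = 23702386 + 401824/488727 = 11583996404446/488727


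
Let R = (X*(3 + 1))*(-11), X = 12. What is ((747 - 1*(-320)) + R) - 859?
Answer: -320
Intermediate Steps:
R = -528 (R = (12*(3 + 1))*(-11) = (12*4)*(-11) = 48*(-11) = -528)
((747 - 1*(-320)) + R) - 859 = ((747 - 1*(-320)) - 528) - 859 = ((747 + 320) - 528) - 859 = (1067 - 528) - 859 = 539 - 859 = -320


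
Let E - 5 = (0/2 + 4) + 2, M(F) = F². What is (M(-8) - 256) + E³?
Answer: 1139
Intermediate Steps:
E = 11 (E = 5 + ((0/2 + 4) + 2) = 5 + ((0*(½) + 4) + 2) = 5 + ((0 + 4) + 2) = 5 + (4 + 2) = 5 + 6 = 11)
(M(-8) - 256) + E³ = ((-8)² - 256) + 11³ = (64 - 256) + 1331 = -192 + 1331 = 1139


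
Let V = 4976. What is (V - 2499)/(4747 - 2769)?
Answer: 2477/1978 ≈ 1.2523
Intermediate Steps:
(V - 2499)/(4747 - 2769) = (4976 - 2499)/(4747 - 2769) = 2477/1978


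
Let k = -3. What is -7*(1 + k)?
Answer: 14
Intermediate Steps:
-7*(1 + k) = -7*(1 - 3) = -7*(-2) = 14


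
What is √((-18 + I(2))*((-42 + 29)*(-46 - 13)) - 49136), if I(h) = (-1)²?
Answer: 5*I*√2487 ≈ 249.35*I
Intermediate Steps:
I(h) = 1
√((-18 + I(2))*((-42 + 29)*(-46 - 13)) - 49136) = √((-18 + 1)*((-42 + 29)*(-46 - 13)) - 49136) = √(-(-221)*(-59) - 49136) = √(-17*767 - 49136) = √(-13039 - 49136) = √(-62175) = 5*I*√2487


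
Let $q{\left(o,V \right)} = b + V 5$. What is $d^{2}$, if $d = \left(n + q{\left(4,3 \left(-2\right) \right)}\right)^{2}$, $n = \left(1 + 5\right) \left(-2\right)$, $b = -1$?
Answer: $3418801$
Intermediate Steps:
$q{\left(o,V \right)} = -1 + 5 V$ ($q{\left(o,V \right)} = -1 + V 5 = -1 + 5 V$)
$n = -12$ ($n = 6 \left(-2\right) = -12$)
$d = 1849$ ($d = \left(-12 + \left(-1 + 5 \cdot 3 \left(-2\right)\right)\right)^{2} = \left(-12 + \left(-1 + 5 \left(-6\right)\right)\right)^{2} = \left(-12 - 31\right)^{2} = \left(-43\right)^{2} = 1849$)
$d^{2} = 1849^{2} = 3418801$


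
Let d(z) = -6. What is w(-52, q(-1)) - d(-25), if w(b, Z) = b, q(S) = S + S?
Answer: -46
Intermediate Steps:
q(S) = 2*S
w(-52, q(-1)) - d(-25) = -52 - 1*(-6) = -52 + 6 = -46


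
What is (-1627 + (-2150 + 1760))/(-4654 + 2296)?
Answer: 2017/2358 ≈ 0.85539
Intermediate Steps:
(-1627 + (-2150 + 1760))/(-4654 + 2296) = (-1627 - 390)/(-2358) = -2017*(-1/2358) = 2017/2358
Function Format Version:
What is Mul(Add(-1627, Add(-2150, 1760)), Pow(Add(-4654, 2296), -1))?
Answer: Rational(2017, 2358) ≈ 0.85539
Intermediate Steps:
Mul(Add(-1627, Add(-2150, 1760)), Pow(Add(-4654, 2296), -1)) = Mul(Add(-1627, -390), Pow(-2358, -1)) = Mul(-2017, Rational(-1, 2358)) = Rational(2017, 2358)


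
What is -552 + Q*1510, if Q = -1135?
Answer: -1714402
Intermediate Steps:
-552 + Q*1510 = -552 - 1135*1510 = -552 - 1713850 = -1714402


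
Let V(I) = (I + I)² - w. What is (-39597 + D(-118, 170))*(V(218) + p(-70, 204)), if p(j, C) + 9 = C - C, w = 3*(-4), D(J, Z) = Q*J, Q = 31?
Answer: -8222732245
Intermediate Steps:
D(J, Z) = 31*J
w = -12
p(j, C) = -9 (p(j, C) = -9 + (C - C) = -9 + 0 = -9)
V(I) = 12 + 4*I² (V(I) = (I + I)² - 1*(-12) = (2*I)² + 12 = 4*I² + 12 = 12 + 4*I²)
(-39597 + D(-118, 170))*(V(218) + p(-70, 204)) = (-39597 + 31*(-118))*((12 + 4*218²) - 9) = (-39597 - 3658)*((12 + 4*47524) - 9) = -43255*((12 + 190096) - 9) = -43255*(190108 - 9) = -43255*190099 = -8222732245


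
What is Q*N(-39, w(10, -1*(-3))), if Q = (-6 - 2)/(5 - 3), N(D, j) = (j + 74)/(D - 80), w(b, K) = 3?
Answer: 44/17 ≈ 2.5882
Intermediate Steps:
N(D, j) = (74 + j)/(-80 + D)
Q = -4 (Q = -8/2 = -8*1/2 = -4)
Q*N(-39, w(10, -1*(-3))) = -4*(74 + 3)/(-80 - 39) = -4*77/(-119) = -(-4)*77/119 = -4*(-11/17) = 44/17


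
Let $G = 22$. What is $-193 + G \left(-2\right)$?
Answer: $-237$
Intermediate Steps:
$-193 + G \left(-2\right) = -193 + 22 \left(-2\right) = -193 - 44 = -237$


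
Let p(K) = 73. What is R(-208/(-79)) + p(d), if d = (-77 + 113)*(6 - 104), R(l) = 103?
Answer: 176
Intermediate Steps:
d = -3528 (d = 36*(-98) = -3528)
R(-208/(-79)) + p(d) = 103 + 73 = 176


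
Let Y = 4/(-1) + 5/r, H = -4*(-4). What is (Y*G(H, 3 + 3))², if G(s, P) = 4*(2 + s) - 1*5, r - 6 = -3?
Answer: 219961/9 ≈ 24440.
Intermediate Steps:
r = 3 (r = 6 - 3 = 3)
H = 16
G(s, P) = 3 + 4*s (G(s, P) = (8 + 4*s) - 5 = 3 + 4*s)
Y = -7/3 (Y = 4/(-1) + 5/3 = 4*(-1) + 5*(⅓) = -4 + 5/3 = -7/3 ≈ -2.3333)
(Y*G(H, 3 + 3))² = (-7*(3 + 4*16)/3)² = (-7*(3 + 64)/3)² = (-7/3*67)² = (-469/3)² = 219961/9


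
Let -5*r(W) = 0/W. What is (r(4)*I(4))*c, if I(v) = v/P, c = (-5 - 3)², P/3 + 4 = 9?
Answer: 0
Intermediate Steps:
P = 15 (P = -12 + 3*9 = -12 + 27 = 15)
r(W) = 0 (r(W) = -0/W = -⅕*0 = 0)
c = 64 (c = (-8)² = 64)
I(v) = v/15
(r(4)*I(4))*c = (0*((1/15)*4))*64 = (0*(4/15))*64 = 0*64 = 0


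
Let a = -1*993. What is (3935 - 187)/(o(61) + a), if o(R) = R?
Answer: -937/233 ≈ -4.0215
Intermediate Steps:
a = -993
(3935 - 187)/(o(61) + a) = (3935 - 187)/(61 - 993) = 3748/(-932) = 3748*(-1/932) = -937/233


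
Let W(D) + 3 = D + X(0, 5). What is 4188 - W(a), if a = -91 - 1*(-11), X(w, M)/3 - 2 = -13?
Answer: 4304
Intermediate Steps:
X(w, M) = -33 (X(w, M) = 6 + 3*(-13) = 6 - 39 = -33)
a = -80 (a = -91 + 11 = -80)
W(D) = -36 + D (W(D) = -3 + (D - 33) = -3 + (-33 + D) = -36 + D)
4188 - W(a) = 4188 - (-36 - 80) = 4188 - 1*(-116) = 4188 + 116 = 4304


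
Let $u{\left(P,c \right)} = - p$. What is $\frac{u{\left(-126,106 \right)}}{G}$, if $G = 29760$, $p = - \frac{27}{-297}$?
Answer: $- \frac{1}{327360} \approx -3.0547 \cdot 10^{-6}$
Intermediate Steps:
$p = \frac{1}{11}$ ($p = \left(-27\right) \left(- \frac{1}{297}\right) = \frac{1}{11} \approx 0.090909$)
$u{\left(P,c \right)} = - \frac{1}{11}$ ($u{\left(P,c \right)} = \left(-1\right) \frac{1}{11} = - \frac{1}{11}$)
$\frac{u{\left(-126,106 \right)}}{G} = - \frac{1}{11 \cdot 29760} = \left(- \frac{1}{11}\right) \frac{1}{29760} = - \frac{1}{327360}$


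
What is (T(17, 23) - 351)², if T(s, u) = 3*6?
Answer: 110889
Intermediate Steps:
T(s, u) = 18
(T(17, 23) - 351)² = (18 - 351)² = (-333)² = 110889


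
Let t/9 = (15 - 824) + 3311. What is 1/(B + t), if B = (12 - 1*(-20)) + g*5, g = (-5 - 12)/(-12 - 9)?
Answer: 21/473635 ≈ 4.4338e-5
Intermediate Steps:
g = 17/21 (g = -17/(-21) = -17*(-1/21) = 17/21 ≈ 0.80952)
B = 757/21 (B = (12 - 1*(-20)) + (17/21)*5 = (12 + 20) + 85/21 = 32 + 85/21 = 757/21 ≈ 36.048)
t = 22518 (t = 9*((15 - 824) + 3311) = 9*(-809 + 3311) = 9*2502 = 22518)
1/(B + t) = 1/(757/21 + 22518) = 1/(473635/21) = 21/473635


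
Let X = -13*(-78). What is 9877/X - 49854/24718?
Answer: 96793865/12532026 ≈ 7.7237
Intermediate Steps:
X = 1014
9877/X - 49854/24718 = 9877/1014 - 49854/24718 = 9877*(1/1014) - 49854*1/24718 = 9877/1014 - 24927/12359 = 96793865/12532026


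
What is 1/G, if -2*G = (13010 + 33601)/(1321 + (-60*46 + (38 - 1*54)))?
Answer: 970/15537 ≈ 0.062432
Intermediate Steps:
G = 15537/970 (G = -(13010 + 33601)/(2*(1321 + (-60*46 + (38 - 1*54)))) = -46611/(2*(1321 + (-2760 + (38 - 54)))) = -46611/(2*(1321 + (-2760 - 16))) = -46611/(2*(1321 - 2776)) = -46611/(2*(-1455)) = -46611*(-1)/(2*1455) = -½*(-15537/485) = 15537/970 ≈ 16.018)
1/G = 1/(15537/970) = 970/15537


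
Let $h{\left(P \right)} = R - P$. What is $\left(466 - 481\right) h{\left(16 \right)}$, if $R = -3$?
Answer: $285$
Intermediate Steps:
$h{\left(P \right)} = -3 - P$
$\left(466 - 481\right) h{\left(16 \right)} = \left(466 - 481\right) \left(-3 - 16\right) = - 15 \left(-3 - 16\right) = \left(-15\right) \left(-19\right) = 285$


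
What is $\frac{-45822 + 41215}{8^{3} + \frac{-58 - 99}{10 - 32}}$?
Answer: $- \frac{101354}{11421} \approx -8.8744$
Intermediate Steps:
$\frac{-45822 + 41215}{8^{3} + \frac{-58 - 99}{10 - 32}} = - \frac{4607}{512 + \frac{1}{-22} \left(-157\right)} = - \frac{4607}{512 - - \frac{157}{22}} = - \frac{4607}{512 + \frac{157}{22}} = - \frac{4607}{\frac{11421}{22}} = \left(-4607\right) \frac{22}{11421} = - \frac{101354}{11421}$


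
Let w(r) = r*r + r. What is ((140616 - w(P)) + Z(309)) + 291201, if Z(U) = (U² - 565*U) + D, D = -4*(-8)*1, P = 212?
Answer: 307589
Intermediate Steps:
D = 32 (D = 32*1 = 32)
w(r) = r + r² (w(r) = r² + r = r + r²)
Z(U) = 32 + U² - 565*U (Z(U) = (U² - 565*U) + 32 = 32 + U² - 565*U)
((140616 - w(P)) + Z(309)) + 291201 = ((140616 - 212*(1 + 212)) + (32 + 309² - 565*309)) + 291201 = ((140616 - 212*213) + (32 + 95481 - 174585)) + 291201 = ((140616 - 1*45156) - 79072) + 291201 = ((140616 - 45156) - 79072) + 291201 = (95460 - 79072) + 291201 = 16388 + 291201 = 307589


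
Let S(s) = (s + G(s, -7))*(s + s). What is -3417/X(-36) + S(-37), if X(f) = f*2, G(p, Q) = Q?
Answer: 79283/24 ≈ 3303.5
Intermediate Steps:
X(f) = 2*f
S(s) = 2*s*(-7 + s) (S(s) = (s - 7)*(s + s) = (-7 + s)*(2*s) = 2*s*(-7 + s))
-3417/X(-36) + S(-37) = -3417/(2*(-36)) + 2*(-37)*(-7 - 37) = -3417/(-72) + 2*(-37)*(-44) = -3417*(-1/72) + 3256 = 1139/24 + 3256 = 79283/24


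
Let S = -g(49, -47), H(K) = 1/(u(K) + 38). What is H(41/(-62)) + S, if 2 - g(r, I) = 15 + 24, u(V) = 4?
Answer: 1555/42 ≈ 37.024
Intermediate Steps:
g(r, I) = -37 (g(r, I) = 2 - (15 + 24) = 2 - 1*39 = 2 - 39 = -37)
H(K) = 1/42 (H(K) = 1/(4 + 38) = 1/42)
S = 37 (S = -1*(-37) = 37)
H(41/(-62)) + S = 1/42 + 37 = 1555/42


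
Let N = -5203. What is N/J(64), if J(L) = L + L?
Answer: -5203/128 ≈ -40.648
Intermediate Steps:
J(L) = 2*L
N/J(64) = -5203/(2*64) = -5203/128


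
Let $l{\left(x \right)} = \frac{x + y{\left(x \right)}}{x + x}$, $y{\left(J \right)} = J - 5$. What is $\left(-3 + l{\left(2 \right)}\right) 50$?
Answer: $- \frac{325}{2} \approx -162.5$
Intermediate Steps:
$y{\left(J \right)} = -5 + J$ ($y{\left(J \right)} = J - 5 = -5 + J$)
$l{\left(x \right)} = \frac{-5 + 2 x}{2 x}$ ($l{\left(x \right)} = \frac{x + \left(-5 + x\right)}{x + x} = \frac{-5 + 2 x}{2 x}$)
$\left(-3 + l{\left(2 \right)}\right) 50 = \left(-3 + \frac{- \frac{5}{2} + 2}{2}\right) 50 = \left(-3 + \frac{1}{2} \left(- \frac{1}{2}\right)\right) 50 = \left(-3 - \frac{1}{4}\right) 50 = \left(- \frac{13}{4}\right) 50 = - \frac{325}{2}$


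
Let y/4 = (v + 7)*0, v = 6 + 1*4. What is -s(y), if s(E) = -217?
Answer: 217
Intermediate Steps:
v = 10 (v = 6 + 4 = 10)
y = 0 (y = 4*((10 + 7)*0) = 4*(17*0) = 4*0 = 0)
-s(y) = -1*(-217) = 217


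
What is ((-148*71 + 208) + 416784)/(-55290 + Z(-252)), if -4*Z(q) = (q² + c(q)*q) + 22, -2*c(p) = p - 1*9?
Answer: -203242/31475 ≈ -6.4573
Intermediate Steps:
c(p) = 9/2 - p/2 (c(p) = -(p - 1*9)/2 = -(p - 9)/2 = -(-9 + p)/2 = 9/2 - p/2)
Z(q) = -11/2 - q²/4 - q*(9/2 - q/2)/4 (Z(q) = -((q² + (9/2 - q/2)*q) + 22)/4 = -((q² + q*(9/2 - q/2)) + 22)/4 = -(22 + q² + q*(9/2 - q/2))/4 = -11/2 - q²/4 - q*(9/2 - q/2)/4)
((-148*71 + 208) + 416784)/(-55290 + Z(-252)) = ((-148*71 + 208) + 416784)/(-55290 + (-11/2 - 9/8*(-252) - ⅛*(-252)²)) = ((-10508 + 208) + 416784)/(-55290 + (-11/2 + 567/2 - ⅛*63504)) = (-10300 + 416784)/(-55290 + (-11/2 + 567/2 - 7938)) = 406484/(-55290 - 7660) = 406484/(-62950) = 406484*(-1/62950) = -203242/31475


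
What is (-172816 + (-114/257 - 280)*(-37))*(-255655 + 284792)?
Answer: -1216381581438/257 ≈ -4.7330e+9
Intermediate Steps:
(-172816 + (-114/257 - 280)*(-37))*(-255655 + 284792) = (-172816 + (-114*1/257 - 280)*(-37))*29137 = (-172816 + (-114/257 - 280)*(-37))*29137 = (-172816 - 72074/257*(-37))*29137 = (-172816 + 2666738/257)*29137 = -41746974/257*29137 = -1216381581438/257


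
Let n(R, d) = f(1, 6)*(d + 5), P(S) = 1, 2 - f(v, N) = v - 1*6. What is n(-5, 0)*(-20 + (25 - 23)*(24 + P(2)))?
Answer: 1050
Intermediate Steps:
f(v, N) = 8 - v (f(v, N) = 2 - (v - 1*6) = 2 - (v - 6) = 2 - (-6 + v) = 2 + (6 - v) = 8 - v)
n(R, d) = 35 + 7*d (n(R, d) = (8 - 1*1)*(d + 5) = (8 - 1)*(5 + d) = 7*(5 + d) = 35 + 7*d)
n(-5, 0)*(-20 + (25 - 23)*(24 + P(2))) = (35 + 7*0)*(-20 + (25 - 23)*(24 + 1)) = (35 + 0)*(-20 + 2*25) = 35*(-20 + 50) = 35*30 = 1050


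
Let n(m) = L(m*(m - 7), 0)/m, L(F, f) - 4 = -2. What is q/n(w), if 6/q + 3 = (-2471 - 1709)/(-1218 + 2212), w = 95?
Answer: -141645/3581 ≈ -39.555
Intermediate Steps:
L(F, f) = 2 (L(F, f) = 4 - 2 = 2)
q = -2982/3581 (q = 6/(-3 + (-2471 - 1709)/(-1218 + 2212)) = 6/(-3 - 4180/994) = 6/(-3 - 4180*1/994) = 6/(-3 - 2090/497) = 6/(-3581/497) = 6*(-497/3581) = -2982/3581 ≈ -0.83273)
n(m) = 2/m
q/n(w) = -2982/(3581*(2/95)) = -2982/(3581*(2*(1/95))) = -2982/(3581*2/95) = -2982/3581*95/2 = -141645/3581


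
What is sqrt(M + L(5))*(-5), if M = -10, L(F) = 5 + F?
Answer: 0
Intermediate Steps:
sqrt(M + L(5))*(-5) = sqrt(-10 + (5 + 5))*(-5) = sqrt(-10 + 10)*(-5) = sqrt(0)*(-5) = 0*(-5) = 0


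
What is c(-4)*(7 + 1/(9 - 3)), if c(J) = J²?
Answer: 344/3 ≈ 114.67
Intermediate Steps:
c(-4)*(7 + 1/(9 - 3)) = (-4)²*(7 + 1/(9 - 3)) = 16*(7 + 1/6) = 16*(7 + ⅙) = 16*(43/6) = 344/3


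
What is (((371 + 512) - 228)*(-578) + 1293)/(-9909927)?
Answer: 377297/9909927 ≈ 0.038073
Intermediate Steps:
(((371 + 512) - 228)*(-578) + 1293)/(-9909927) = ((883 - 228)*(-578) + 1293)*(-1/9909927) = (655*(-578) + 1293)*(-1/9909927) = (-378590 + 1293)*(-1/9909927) = -377297*(-1/9909927) = 377297/9909927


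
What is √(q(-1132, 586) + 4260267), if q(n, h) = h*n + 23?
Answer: √3596938 ≈ 1896.6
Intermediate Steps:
q(n, h) = 23 + h*n
√(q(-1132, 586) + 4260267) = √((23 + 586*(-1132)) + 4260267) = √((23 - 663352) + 4260267) = √(-663329 + 4260267) = √3596938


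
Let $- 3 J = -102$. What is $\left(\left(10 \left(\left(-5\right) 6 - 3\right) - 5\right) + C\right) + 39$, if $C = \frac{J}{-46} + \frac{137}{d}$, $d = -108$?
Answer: $- \frac{740251}{2484} \approx -298.01$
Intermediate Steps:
$J = 34$ ($J = \left(- \frac{1}{3}\right) \left(-102\right) = 34$)
$C = - \frac{4987}{2484}$ ($C = \frac{34}{-46} + \frac{137}{-108} = 34 \left(- \frac{1}{46}\right) + 137 \left(- \frac{1}{108}\right) = - \frac{17}{23} - \frac{137}{108} = - \frac{4987}{2484} \approx -2.0076$)
$\left(\left(10 \left(\left(-5\right) 6 - 3\right) - 5\right) + C\right) + 39 = \left(\left(10 \left(\left(-5\right) 6 - 3\right) - 5\right) - \frac{4987}{2484}\right) + 39 = \left(\left(10 \left(-30 - 3\right) - 5\right) - \frac{4987}{2484}\right) + 39 = \left(\left(10 \left(-33\right) - 5\right) - \frac{4987}{2484}\right) + 39 = \left(\left(-330 - 5\right) - \frac{4987}{2484}\right) + 39 = \left(-335 - \frac{4987}{2484}\right) + 39 = - \frac{837127}{2484} + 39 = - \frac{740251}{2484}$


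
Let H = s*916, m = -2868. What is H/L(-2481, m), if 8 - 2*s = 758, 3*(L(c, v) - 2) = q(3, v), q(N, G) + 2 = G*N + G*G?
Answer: -257625/2054206 ≈ -0.12541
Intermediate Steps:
q(N, G) = -2 + G**2 + G*N (q(N, G) = -2 + (G*N + G*G) = -2 + (G*N + G**2) = -2 + (G**2 + G*N) = -2 + G**2 + G*N)
L(c, v) = 4/3 + v + v**2/3 (L(c, v) = 2 + (-2 + v**2 + v*3)/3 = 2 + (-2 + v**2 + 3*v)/3 = 2 + (-2/3 + v + v**2/3) = 4/3 + v + v**2/3)
s = -375 (s = 4 - 1/2*758 = 4 - 379 = -375)
H = -343500 (H = -375*916 = -343500)
H/L(-2481, m) = -343500/(4/3 - 2868 + (1/3)*(-2868)**2) = -343500/(4/3 - 2868 + (1/3)*8225424) = -343500/(4/3 - 2868 + 2741808) = -343500/8216824/3 = -343500*3/8216824 = -257625/2054206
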